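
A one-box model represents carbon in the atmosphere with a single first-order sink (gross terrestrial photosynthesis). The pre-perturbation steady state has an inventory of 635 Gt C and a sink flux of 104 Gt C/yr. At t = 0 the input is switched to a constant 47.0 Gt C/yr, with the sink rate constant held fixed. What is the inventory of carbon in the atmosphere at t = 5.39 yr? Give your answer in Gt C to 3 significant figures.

431 Gt C

Residence time τ = M₀/F₀ = 6.106 yr. The eventual steady state is M_∞ = M₀·(F₁/F₀) = 635 × 47.0/104 = 286.97 Gt C.
The anomaly ΔM(t) = M(t) − M_∞ decays as ΔM₀·e^(−t/τ) with ΔM₀ = 635 − 286.97 = 348.0 Gt C.
At t = 5.39 yr, e^(−t/τ) = e^(−0.8828) = 0.4136, so ΔM = 144.0 Gt C and M = 286.97 + 144.0 = 430.93 Gt C.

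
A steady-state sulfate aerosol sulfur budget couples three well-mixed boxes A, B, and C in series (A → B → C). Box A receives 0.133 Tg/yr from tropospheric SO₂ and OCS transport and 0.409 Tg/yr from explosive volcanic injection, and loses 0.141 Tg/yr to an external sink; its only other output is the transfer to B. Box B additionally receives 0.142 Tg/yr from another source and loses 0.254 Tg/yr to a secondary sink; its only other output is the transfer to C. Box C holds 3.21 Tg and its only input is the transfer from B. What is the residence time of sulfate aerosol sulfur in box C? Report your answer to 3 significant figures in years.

11.1 yr

Box A: F(A→B) = (0.133 + 0.409) − 0.141 = 0.40100 Tg/yr.
Box B: F(B→C) = (0.40100 + 0.142) − 0.254 = 0.28900 Tg/yr.
Box C throughput = its input = 0.28900 Tg/yr; τ = 3.21 / 0.28900 = 11.11 yr.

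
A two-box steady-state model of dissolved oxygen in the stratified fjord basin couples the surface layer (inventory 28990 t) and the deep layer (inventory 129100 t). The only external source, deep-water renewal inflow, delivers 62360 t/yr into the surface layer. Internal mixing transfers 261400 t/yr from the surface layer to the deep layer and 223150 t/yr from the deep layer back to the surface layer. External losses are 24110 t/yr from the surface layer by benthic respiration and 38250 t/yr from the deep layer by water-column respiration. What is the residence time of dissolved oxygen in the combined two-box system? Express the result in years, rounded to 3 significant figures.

2.54 yr

Residence time in the combined system uses the total inventory and the total *external* removal — internal exchanges between the two boxes cancel.
M_total = 28990 + 129100 = 158090 t.
ΣF_external_out = 24110 + 38250 = 62360 t/yr.
τ = M_total / ΣF_ext = 158090 / 62360 = 2.535 yr.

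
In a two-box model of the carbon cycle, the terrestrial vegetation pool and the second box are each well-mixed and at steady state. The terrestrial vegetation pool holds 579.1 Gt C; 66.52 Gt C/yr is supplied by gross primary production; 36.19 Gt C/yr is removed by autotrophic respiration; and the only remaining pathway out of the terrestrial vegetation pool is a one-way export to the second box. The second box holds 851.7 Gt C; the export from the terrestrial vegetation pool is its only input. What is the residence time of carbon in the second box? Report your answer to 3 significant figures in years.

28.1 yr

Balance the terrestrial vegetation pool: ΣF_in = 66.520 Gt C/yr.
Export to the second box = ΣF_in − (36.19) = 30.330 Gt C/yr.
At steady state the output of the second box equals its input, 30.330 Gt C/yr.
τ = M / F = 851.7 / 30.330 = 28.08 yr.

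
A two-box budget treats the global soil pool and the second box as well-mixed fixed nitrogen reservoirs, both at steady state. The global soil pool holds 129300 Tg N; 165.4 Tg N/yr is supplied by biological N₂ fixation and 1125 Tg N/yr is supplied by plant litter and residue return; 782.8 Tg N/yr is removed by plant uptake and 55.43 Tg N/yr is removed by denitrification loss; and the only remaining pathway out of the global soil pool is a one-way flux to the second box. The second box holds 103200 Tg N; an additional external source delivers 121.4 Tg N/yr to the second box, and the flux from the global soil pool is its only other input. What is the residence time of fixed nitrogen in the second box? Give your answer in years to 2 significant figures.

180 yr

Balance the global soil pool: ΣF_in = 165.4 + 1125 = 1290.4 Tg N/yr.
Flux to the second box = ΣF_in − (782.8 + 55.43) = 452.17 Tg N/yr.
Total input to the second box = 452.17 + 121.4 = 573.57 Tg N/yr; at steady state this equals its total output.
τ = M / F = 103200 / 573.57 = 179.9 yr.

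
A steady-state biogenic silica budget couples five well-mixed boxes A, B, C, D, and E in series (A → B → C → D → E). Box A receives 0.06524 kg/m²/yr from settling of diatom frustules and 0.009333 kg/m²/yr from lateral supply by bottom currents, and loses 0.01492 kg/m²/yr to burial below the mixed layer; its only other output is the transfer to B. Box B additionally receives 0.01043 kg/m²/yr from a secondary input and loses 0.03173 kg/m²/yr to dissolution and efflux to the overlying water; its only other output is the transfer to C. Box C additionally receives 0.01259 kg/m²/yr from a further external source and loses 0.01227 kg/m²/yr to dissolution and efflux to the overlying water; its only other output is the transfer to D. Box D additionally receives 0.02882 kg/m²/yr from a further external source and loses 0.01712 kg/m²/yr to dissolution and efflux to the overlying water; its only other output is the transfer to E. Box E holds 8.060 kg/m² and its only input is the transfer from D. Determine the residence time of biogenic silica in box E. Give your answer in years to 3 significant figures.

160 yr

Box A: F(A→B) = (0.06524 + 0.009333) − 0.01492 = 0.059653 kg/m²/yr.
Box B: F(B→C) = (0.059653 + 0.01043) − 0.03173 = 0.038353 kg/m²/yr.
Box C: F(C→D) = (0.038353 + 0.01259) − 0.01227 = 0.038673 kg/m²/yr.
Box D: F(D→E) = (0.038673 + 0.02882) − 0.01712 = 0.050373 kg/m²/yr.
Box E throughput = its input = 0.050373 kg/m²/yr; τ = 8.060 / 0.050373 = 160.0 yr.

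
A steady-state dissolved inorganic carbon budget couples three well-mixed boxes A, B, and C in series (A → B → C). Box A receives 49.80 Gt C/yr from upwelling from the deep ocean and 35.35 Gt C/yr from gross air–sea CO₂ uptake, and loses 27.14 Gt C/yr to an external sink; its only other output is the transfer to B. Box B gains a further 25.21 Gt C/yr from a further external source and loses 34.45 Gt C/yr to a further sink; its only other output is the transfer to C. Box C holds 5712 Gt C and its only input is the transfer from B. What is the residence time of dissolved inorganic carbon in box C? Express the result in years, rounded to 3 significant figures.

Box A: F(A→B) = (49.80 + 35.35) − 27.14 = 58.010 Gt C/yr.
Box B: F(B→C) = (58.010 + 25.21) − 34.45 = 48.770 Gt C/yr.
Box C throughput = its input = 48.770 Gt C/yr; τ = 5712 / 48.770 = 117.1 yr.

117 yr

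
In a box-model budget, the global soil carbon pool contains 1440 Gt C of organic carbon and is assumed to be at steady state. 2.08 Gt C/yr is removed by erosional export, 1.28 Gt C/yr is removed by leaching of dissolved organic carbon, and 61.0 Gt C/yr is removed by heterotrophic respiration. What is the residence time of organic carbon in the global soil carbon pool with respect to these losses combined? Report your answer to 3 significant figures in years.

Total removal = 2.080 + 1.280 + 61.00 = 64.360 Gt C/yr.
τ = M / ΣF_out = 1440 / 64.360 = 22.37 yr.

22.4 yr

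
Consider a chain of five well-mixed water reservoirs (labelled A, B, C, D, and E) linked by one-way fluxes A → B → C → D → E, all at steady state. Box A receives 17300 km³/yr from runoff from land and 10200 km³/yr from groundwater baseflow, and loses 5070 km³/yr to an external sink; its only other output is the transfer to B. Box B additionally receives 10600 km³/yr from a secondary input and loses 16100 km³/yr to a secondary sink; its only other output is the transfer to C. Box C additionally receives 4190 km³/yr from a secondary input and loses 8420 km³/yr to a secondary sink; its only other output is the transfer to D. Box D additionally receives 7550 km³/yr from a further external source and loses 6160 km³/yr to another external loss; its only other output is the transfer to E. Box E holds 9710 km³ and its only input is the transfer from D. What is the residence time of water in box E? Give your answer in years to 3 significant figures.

0.689 yr

Box A: F(A→B) = (17300 + 10200) − 5070 = 22430 km³/yr.
Box B: F(B→C) = (22430 + 10600) − 16100 = 16930 km³/yr.
Box C: F(C→D) = (16930 + 4190) − 8420 = 12700 km³/yr.
Box D: F(D→E) = (12700 + 7550) − 6160 = 14090 km³/yr.
Box E throughput = its input = 14090 km³/yr; τ = 9710 / 14090 = 0.6891 yr.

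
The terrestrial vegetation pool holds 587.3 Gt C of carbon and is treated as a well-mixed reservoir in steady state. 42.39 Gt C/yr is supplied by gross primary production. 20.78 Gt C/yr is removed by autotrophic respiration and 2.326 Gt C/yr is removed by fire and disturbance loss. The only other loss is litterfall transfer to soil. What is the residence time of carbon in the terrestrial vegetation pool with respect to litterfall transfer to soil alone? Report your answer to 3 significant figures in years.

At steady state ΣF_in = ΣF_out.
ΣF_in = 42.390 Gt C/yr.
Litterfall transfer to soil flux = ΣF_in − (20.78 + 2.326) = 42.390 − 23.11 = 19.28 Gt C/yr.
τ = M / F = 587.3 / 19.28 = 30.46 yr.

30.5 yr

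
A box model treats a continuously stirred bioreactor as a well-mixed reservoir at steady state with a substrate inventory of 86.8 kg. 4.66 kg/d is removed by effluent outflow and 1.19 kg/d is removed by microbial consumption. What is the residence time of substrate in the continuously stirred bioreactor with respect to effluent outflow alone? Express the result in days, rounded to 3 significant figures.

18.6 d

Residence time with respect to a single sink: τ = M / F_sink.
τ = 86.8 / 4.66 = 18.63 d.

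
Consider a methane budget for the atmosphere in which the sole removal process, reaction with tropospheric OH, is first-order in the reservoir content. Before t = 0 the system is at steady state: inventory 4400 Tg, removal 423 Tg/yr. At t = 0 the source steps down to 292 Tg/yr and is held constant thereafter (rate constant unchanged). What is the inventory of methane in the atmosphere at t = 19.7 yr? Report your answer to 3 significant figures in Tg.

3240 Tg

The sink rate constant is k = F₀/M₀ = 423/4400 = 0.09614 yr⁻¹.
Solving dM/dt = F₁ − kM with M(0) = M₀ gives M(t) = F₁/k + (M₀ − F₁/k)·e^(−kt).
F₁/k = 292/0.09614 = 3037.4 Tg; kt = 0.09614 × 19.7 = 1.894, e^(−kt) = 0.1505.
M(19.7) = 3037.4 + (4400 − 3037.4) × 0.1505 = 3037.4 + 205.1 = 3242.4 Tg.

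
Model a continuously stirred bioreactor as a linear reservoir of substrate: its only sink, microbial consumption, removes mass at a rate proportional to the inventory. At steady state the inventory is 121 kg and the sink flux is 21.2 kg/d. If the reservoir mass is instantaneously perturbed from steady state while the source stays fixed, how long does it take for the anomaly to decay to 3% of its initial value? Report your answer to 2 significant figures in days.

20 d

For a linear reservoir the anomaly decays as exp(−t/τ) with τ = M/F = 121/21.2 = 5.708 d.
exp(−t/τ) = 0.03 ⇒ t = −τ ln(0.03) = 5.708 × 3.507 = 20.01 d.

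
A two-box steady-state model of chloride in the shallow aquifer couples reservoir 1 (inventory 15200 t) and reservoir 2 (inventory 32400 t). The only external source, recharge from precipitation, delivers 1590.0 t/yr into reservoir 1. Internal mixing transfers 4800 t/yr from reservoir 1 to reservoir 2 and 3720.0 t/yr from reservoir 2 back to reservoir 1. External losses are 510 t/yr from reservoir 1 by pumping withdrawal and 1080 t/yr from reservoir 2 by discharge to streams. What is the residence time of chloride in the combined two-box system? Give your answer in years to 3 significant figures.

29.9 yr

Treat the two boxes together as one reservoir: the mixing fluxes between them are internal recycling, so τ = ΣM / Σ(external losses).
M_total = 15200 + 32400 = 47600 t.
ΣF_external_out = 510 + 1080 = 1590.0 t/yr.
τ = M_total / ΣF_ext = 47600 / 1590.0 = 29.94 yr.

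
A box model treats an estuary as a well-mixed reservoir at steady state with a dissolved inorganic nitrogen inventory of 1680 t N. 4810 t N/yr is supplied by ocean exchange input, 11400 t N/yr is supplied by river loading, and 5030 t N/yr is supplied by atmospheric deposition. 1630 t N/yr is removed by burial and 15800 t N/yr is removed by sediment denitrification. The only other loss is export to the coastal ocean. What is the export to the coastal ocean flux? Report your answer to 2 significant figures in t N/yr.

3800 t N/yr

At steady state ΣF_in = ΣF_out.
ΣF_in = 4810 + 11400 + 5030 = 21240 t N/yr.
Export to the coastal ocean flux = ΣF_in − (1630 + 15800) = 21240 − 17430 = 3810 t N/yr.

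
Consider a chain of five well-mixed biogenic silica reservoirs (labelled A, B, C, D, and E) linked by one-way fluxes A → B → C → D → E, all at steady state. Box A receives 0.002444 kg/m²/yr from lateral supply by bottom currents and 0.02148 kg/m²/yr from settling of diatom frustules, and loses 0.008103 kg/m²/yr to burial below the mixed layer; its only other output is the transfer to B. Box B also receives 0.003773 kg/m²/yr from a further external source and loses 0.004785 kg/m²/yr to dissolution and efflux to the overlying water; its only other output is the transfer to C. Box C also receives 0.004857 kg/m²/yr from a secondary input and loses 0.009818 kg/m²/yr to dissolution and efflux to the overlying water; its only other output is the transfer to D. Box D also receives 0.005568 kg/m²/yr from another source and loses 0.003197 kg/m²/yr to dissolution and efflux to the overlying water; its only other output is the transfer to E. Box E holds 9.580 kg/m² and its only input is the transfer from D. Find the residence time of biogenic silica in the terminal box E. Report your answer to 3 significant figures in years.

784 yr

Box A: F(A→B) = (0.002444 + 0.02148) − 0.008103 = 0.015821 kg/m²/yr.
Box B: F(B→C) = (0.015821 + 0.003773) − 0.004785 = 0.014809 kg/m²/yr.
Box C: F(C→D) = (0.014809 + 0.004857) − 0.009818 = 0.0098480 kg/m²/yr.
Box D: F(D→E) = (0.0098480 + 0.005568) − 0.003197 = 0.012219 kg/m²/yr.
Box E throughput = its input = 0.012219 kg/m²/yr; τ = 9.580 / 0.012219 = 784.0 yr.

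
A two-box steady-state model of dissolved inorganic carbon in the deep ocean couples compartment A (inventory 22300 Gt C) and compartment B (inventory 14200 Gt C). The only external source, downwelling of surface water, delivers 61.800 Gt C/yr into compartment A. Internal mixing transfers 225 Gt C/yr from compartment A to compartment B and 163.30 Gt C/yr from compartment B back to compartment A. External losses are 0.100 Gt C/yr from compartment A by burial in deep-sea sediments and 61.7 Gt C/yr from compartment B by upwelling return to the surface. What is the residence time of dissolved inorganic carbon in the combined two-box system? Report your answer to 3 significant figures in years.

Treat the two boxes together as one reservoir: the mixing fluxes between them are internal recycling, so τ = ΣM / Σ(external losses).
M_total = 22300 + 14200 = 36500 Gt C.
ΣF_external_out = 0.100 + 61.7 = 61.800 Gt C/yr.
τ = M_total / ΣF_ext = 36500 / 61.800 = 590.6 yr.

591 yr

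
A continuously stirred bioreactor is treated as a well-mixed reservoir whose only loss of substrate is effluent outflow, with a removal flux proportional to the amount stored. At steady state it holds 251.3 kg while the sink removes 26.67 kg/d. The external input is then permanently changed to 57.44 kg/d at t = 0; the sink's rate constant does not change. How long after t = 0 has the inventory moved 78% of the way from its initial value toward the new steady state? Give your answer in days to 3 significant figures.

14.3 d

τ = M₀/F₀ = 251.3/26.67 = 9.423 d.
The remaining gap fraction is e^(−t/τ); 78% covered ⇒ e^(−t/τ) = 0.220.
t = −τ ln(0.220) = 9.423 × 1.514 = 14.27 d.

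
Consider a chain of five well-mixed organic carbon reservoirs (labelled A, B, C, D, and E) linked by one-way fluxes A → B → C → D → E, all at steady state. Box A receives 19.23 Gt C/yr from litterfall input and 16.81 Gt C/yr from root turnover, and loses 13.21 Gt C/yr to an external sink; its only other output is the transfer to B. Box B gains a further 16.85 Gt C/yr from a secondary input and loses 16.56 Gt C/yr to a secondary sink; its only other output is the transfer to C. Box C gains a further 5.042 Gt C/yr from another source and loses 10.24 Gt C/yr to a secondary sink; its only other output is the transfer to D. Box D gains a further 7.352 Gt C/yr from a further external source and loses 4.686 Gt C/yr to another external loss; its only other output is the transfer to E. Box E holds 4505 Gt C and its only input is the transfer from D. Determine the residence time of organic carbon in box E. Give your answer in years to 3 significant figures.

219 yr

Box A: F(A→B) = (19.23 + 16.81) − 13.21 = 22.830 Gt C/yr.
Box B: F(B→C) = (22.830 + 16.85) − 16.56 = 23.120 Gt C/yr.
Box C: F(C→D) = (23.120 + 5.042) − 10.24 = 17.922 Gt C/yr.
Box D: F(D→E) = (17.922 + 7.352) − 4.686 = 20.588 Gt C/yr.
Box E throughput = its input = 20.588 Gt C/yr; τ = 4505 / 20.588 = 218.8 yr.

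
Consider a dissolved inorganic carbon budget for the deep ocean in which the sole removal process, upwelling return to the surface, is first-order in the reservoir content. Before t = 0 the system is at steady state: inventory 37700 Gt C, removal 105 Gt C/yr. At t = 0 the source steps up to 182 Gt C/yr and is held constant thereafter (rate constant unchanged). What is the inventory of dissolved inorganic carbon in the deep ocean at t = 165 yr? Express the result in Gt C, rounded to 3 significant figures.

47900 Gt C

Residence time τ = M₀/F₀ = 359.0 yr. The eventual steady state is M_∞ = M₀·(F₁/F₀) = 37700 × 182/105 = 65347 Gt C.
The anomaly ΔM(t) = M(t) − M_∞ decays as ΔM₀·e^(−t/τ) with ΔM₀ = 37700 − 65347 = −27650 Gt C.
At t = 165 yr, e^(−t/τ) = e^(−0.4595) = 0.6316, so ΔM = −17460 Gt C and M = 65347 − 17460 = 47886 Gt C.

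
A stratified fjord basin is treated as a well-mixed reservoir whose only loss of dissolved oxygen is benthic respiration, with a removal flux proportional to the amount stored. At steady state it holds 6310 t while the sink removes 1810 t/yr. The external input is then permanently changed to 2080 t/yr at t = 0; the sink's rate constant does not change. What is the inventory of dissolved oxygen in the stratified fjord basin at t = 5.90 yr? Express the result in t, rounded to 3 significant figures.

The sink rate constant is k = F₀/M₀ = 1810/6310 = 0.2868 yr⁻¹.
Solving dM/dt = F₁ − kM with M(0) = M₀ gives M(t) = F₁/k + (M₀ − F₁/k)·e^(−kt).
F₁/k = 2080/0.2868 = 7251.3 t; kt = 0.2868 × 5.90 = 1.692, e^(−kt) = 0.1841.
M(5.90) = 7251.3 + (6310 − 7251.3) × 0.1841 = 7251.3 − 173.3 = 7078.0 t.

7080 t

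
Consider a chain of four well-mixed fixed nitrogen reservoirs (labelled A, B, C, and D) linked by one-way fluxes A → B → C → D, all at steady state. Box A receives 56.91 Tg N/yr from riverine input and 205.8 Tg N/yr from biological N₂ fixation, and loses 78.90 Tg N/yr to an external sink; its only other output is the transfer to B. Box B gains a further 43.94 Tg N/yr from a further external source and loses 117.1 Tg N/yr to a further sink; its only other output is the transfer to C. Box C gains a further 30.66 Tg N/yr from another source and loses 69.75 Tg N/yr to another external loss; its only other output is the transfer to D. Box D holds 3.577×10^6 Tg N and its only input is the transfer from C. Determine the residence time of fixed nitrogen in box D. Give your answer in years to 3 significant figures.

50000 yr

Box A: F(A→B) = (56.91 + 205.8) − 78.90 = 183.81 Tg N/yr.
Box B: F(B→C) = (183.81 + 43.94) − 117.1 = 110.65 Tg N/yr.
Box C: F(C→D) = (110.65 + 30.66) − 69.75 = 71.560 Tg N/yr.
Box D throughput = its input = 71.560 Tg N/yr; τ = 3.577×10^6 / 71.560 = 49990 yr.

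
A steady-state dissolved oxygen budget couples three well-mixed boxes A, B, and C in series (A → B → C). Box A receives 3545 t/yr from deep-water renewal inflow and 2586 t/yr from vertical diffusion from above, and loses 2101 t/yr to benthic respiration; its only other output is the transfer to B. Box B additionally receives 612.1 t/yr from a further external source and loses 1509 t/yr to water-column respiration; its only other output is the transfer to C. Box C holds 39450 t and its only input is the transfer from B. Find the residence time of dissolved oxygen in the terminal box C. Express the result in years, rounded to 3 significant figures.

Box A: F(A→B) = (3545 + 2586) − 2101 = 4030.0 t/yr.
Box B: F(B→C) = (4030.0 + 612.1) − 1509 = 3133.1 t/yr.
Box C throughput = its input = 3133.1 t/yr; τ = 39450 / 3133.1 = 12.59 yr.

12.6 yr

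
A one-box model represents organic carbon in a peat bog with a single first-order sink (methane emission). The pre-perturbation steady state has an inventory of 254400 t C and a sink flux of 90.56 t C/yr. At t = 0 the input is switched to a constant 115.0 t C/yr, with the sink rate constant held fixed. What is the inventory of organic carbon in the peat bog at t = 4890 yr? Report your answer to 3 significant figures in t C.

τ = M₀/F₀ = 254400/90.56 = 2809 yr; rate constant k = 1/τ.
New steady state M_∞ = F₁/k = F₁·τ = 115.0 × 2809 = 323060 t C.
M(t) = M_∞ + (M₀ − M_∞)·e^(−t/τ); t/τ = 4890/2809 = 1.741, so e^(−t/τ) = 0.1754.
M(t) = 323060 − 68660 × 0.1754 = 311010 t C.

311000 t C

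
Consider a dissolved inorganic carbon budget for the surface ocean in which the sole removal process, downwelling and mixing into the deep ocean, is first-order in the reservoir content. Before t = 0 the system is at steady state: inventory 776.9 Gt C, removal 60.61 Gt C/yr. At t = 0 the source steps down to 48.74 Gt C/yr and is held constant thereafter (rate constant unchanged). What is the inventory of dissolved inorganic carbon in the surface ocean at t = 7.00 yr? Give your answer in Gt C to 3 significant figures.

Residence time τ = M₀/F₀ = 12.82 yr. The eventual steady state is M_∞ = M₀·(F₁/F₀) = 776.9 × 48.74/60.61 = 624.75 Gt C.
The anomaly ΔM(t) = M(t) − M_∞ decays as ΔM₀·e^(−t/τ) with ΔM₀ = 776.9 − 624.75 = 152.1 Gt C.
At t = 7.00 yr, e^(−t/τ) = e^(−0.5461) = 0.5792, so ΔM = 88.13 Gt C and M = 624.75 + 88.13 = 712.88 Gt C.

713 Gt C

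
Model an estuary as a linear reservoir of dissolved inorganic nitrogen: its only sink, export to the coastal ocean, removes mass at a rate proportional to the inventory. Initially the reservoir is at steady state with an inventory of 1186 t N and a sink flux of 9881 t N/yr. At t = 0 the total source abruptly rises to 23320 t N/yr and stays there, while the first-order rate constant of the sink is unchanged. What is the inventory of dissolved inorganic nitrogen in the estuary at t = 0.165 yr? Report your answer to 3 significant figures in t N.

2390 t N

τ = M₀/F₀ = 1186/9881 = 0.1200 yr; rate constant k = 1/τ.
New steady state M_∞ = F₁/k = F₁·τ = 23320 × 0.1200 = 2799.1 t N.
M(t) = M_∞ + (M₀ − M_∞)·e^(−t/τ); t/τ = 0.165/0.1200 = 1.375, so e^(−t/τ) = 0.2529.
M(t) = 2799.1 − 1613 × 0.2529 = 2391.1 t N.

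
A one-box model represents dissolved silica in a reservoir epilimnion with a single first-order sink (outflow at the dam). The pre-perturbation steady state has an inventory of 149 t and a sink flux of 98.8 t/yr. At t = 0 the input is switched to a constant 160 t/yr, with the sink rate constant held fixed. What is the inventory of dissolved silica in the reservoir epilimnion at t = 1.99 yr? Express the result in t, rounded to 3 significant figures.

217 t

Residence time τ = M₀/F₀ = 1.508 yr. The eventual steady state is M_∞ = M₀·(F₁/F₀) = 149 × 160/98.8 = 241.30 t.
The anomaly ΔM(t) = M(t) − M_∞ decays as ΔM₀·e^(−t/τ) with ΔM₀ = 149 − 241.30 = −92.30 t.
At t = 1.99 yr, e^(−t/τ) = e^(−1.320) = 0.2673, so ΔM = −24.67 t and M = 241.30 − 24.67 = 216.63 t.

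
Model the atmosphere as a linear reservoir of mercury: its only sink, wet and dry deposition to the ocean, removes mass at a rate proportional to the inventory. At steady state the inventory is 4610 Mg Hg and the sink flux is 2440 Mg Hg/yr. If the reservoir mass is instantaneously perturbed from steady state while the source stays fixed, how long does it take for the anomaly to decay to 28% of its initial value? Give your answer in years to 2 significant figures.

For a linear reservoir the anomaly decays as exp(−t/τ) with τ = M/F = 4610/2440 = 1.889 yr.
exp(−t/τ) = 0.28 ⇒ t = −τ ln(0.28) = 1.889 × 1.273 = 2.405 yr.

2.4 yr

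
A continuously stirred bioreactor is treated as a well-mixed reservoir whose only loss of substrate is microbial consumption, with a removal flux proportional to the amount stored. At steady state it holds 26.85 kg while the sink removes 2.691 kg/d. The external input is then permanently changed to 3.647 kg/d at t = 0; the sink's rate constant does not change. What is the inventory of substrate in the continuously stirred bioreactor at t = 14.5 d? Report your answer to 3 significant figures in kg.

34.2 kg

τ = M₀/F₀ = 26.85/2.691 = 9.978 d; rate constant k = 1/τ.
New steady state M_∞ = F₁/k = F₁·τ = 3.647 × 9.978 = 36.389 kg.
M(t) = M_∞ + (M₀ − M_∞)·e^(−t/τ); t/τ = 14.5/9.978 = 1.453, so e^(−t/τ) = 0.2338.
M(t) = 36.389 − 9.539 × 0.2338 = 34.158 kg.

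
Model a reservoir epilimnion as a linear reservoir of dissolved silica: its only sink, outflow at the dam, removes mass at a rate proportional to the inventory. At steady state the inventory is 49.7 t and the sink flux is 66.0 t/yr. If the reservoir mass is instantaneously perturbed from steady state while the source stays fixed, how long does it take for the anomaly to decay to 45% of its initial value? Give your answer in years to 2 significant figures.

0.60 yr

For a linear reservoir the anomaly decays as exp(−t/τ) with τ = M/F = 49.7/66.0 = 0.7530 yr.
exp(−t/τ) = 0.45 ⇒ t = −τ ln(0.45) = 0.7530 × 0.7985 = 0.6013 yr.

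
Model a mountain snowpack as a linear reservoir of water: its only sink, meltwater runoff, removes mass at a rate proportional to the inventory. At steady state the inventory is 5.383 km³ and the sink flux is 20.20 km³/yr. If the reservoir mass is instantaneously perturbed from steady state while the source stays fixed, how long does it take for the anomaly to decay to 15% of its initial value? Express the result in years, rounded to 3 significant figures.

0.506 yr

For a linear reservoir the anomaly decays as exp(−t/τ) with τ = M/F = 5.383/20.20 = 0.2665 yr.
exp(−t/τ) = 0.15 ⇒ t = −τ ln(0.15) = 0.2665 × 1.897 = 0.5056 yr.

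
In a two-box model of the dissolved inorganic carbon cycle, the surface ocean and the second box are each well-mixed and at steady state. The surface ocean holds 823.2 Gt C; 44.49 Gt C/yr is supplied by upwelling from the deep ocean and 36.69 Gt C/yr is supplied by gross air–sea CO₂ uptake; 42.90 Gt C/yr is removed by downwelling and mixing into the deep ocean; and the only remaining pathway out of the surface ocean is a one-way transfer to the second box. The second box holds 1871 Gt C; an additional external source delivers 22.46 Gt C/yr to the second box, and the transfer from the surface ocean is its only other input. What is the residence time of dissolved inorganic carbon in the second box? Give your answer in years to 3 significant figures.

30.8 yr

Balance the surface ocean: ΣF_in = 44.49 + 36.69 = 81.180 Gt C/yr.
Transfer to the second box = ΣF_in − (42.90) = 38.280 Gt C/yr.
Total input to the second box = 38.280 + 22.46 = 60.740 Gt C/yr; at steady state this equals its total output.
τ = M / F = 1871 / 60.740 = 30.80 yr.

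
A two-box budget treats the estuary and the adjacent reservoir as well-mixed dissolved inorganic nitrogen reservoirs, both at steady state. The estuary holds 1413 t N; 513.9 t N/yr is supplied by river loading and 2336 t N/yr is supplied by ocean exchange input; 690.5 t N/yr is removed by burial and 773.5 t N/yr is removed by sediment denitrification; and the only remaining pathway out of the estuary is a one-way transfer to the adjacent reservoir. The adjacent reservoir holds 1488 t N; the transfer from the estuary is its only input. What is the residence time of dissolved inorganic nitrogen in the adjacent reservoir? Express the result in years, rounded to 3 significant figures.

1.07 yr

Balance the estuary: ΣF_in = 513.9 + 2336 = 2849.9 t N/yr.
Transfer to the adjacent reservoir = ΣF_in − (690.5 + 773.5) = 1385.9 t N/yr.
At steady state the output of the adjacent reservoir equals its input, 1385.9 t N/yr.
τ = M / F = 1488 / 1385.9 = 1.074 yr.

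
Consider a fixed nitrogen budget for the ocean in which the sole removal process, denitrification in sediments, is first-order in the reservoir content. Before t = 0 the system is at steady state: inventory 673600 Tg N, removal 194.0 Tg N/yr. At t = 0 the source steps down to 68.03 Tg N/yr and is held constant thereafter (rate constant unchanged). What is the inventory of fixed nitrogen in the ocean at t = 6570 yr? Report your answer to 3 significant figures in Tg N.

302000 Tg N

τ = M₀/F₀ = 673600/194.0 = 3472 yr; rate constant k = 1/τ.
New steady state M_∞ = F₁/k = F₁·τ = 68.03 × 3472 = 236210 Tg N.
M(t) = M_∞ + (M₀ − M_∞)·e^(−t/τ); t/τ = 6570/3472 = 1.892, so e^(−t/τ) = 0.1507.
M(t) = 236210 + 437400 × 0.1507 = 302140 Tg N.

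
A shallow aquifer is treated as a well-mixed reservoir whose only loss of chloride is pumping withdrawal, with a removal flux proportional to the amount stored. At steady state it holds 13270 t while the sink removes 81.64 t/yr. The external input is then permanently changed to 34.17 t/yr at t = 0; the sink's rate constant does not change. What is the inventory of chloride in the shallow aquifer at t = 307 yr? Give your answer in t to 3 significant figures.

τ = M₀/F₀ = 13270/81.64 = 162.5 yr; rate constant k = 1/τ.
New steady state M_∞ = F₁/k = F₁·τ = 34.17 × 162.5 = 5554.1 t.
M(t) = M_∞ + (M₀ − M_∞)·e^(−t/τ); t/τ = 307/162.5 = 1.889, so e^(−t/τ) = 0.1513.
M(t) = 5554.1 + 7716 × 0.1513 = 6721.2 t.

6720 t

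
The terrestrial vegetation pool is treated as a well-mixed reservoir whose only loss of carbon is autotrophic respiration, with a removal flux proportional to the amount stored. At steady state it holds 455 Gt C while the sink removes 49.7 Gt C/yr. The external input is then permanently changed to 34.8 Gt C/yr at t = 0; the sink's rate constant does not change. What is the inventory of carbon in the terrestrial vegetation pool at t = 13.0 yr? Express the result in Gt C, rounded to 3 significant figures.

τ = M₀/F₀ = 455/49.7 = 9.155 yr; rate constant k = 1/τ.
New steady state M_∞ = F₁/k = F₁·τ = 34.8 × 9.155 = 318.59 Gt C.
M(t) = M_∞ + (M₀ − M_∞)·e^(−t/τ); t/τ = 13.0/9.155 = 1.420, so e^(−t/τ) = 0.2417.
M(t) = 318.59 + 136.4 × 0.2417 = 351.56 Gt C.

352 Gt C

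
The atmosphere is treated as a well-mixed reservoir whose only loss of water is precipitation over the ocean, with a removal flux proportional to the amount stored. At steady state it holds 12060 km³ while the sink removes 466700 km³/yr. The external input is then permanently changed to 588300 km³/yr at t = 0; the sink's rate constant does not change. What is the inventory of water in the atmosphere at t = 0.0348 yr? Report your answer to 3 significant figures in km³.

14400 km³

τ = M₀/F₀ = 12060/466700 = 0.02584 yr; rate constant k = 1/τ.
New steady state M_∞ = F₁/k = F₁·τ = 588300 × 0.02584 = 15202 km³.
M(t) = M_∞ + (M₀ − M_∞)·e^(−t/τ); t/τ = 0.0348/0.02584 = 1.347, so e^(−t/τ) = 0.2601.
M(t) = 15202 − 3142 × 0.2601 = 14385 km³.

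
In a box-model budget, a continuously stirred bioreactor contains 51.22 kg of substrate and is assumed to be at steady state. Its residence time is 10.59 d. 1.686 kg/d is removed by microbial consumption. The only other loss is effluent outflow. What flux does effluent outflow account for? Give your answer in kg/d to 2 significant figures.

Total removal F = M/τ = 51.22 / 10.59 = 4.837 kg/d.
Effluent outflow = F − (1.686) = 4.837 − 1.686 = 3.151 kg/d.

3.2 kg/d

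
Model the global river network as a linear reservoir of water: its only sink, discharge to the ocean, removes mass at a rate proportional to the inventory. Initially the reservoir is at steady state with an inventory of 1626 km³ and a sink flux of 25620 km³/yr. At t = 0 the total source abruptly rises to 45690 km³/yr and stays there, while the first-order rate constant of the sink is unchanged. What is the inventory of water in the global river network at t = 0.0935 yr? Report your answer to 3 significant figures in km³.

2610 km³

τ = M₀/F₀ = 1626/25620 = 0.06347 yr; rate constant k = 1/τ.
New steady state M_∞ = F₁/k = F₁·τ = 45690 × 0.06347 = 2899.8 km³.
M(t) = M_∞ + (M₀ − M_∞)·e^(−t/τ); t/τ = 0.0935/0.06347 = 1.473, so e^(−t/τ) = 0.2292.
M(t) = 2899.8 − 1274 × 0.2292 = 2607.8 km³.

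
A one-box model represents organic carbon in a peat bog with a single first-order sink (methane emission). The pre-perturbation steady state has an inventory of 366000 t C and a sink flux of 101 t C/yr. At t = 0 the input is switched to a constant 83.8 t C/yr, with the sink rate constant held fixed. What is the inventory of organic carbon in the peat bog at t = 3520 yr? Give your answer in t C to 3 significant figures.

327000 t C

τ = M₀/F₀ = 366000/101 = 3624 yr; rate constant k = 1/τ.
New steady state M_∞ = F₁/k = F₁·τ = 83.8 × 3624 = 303670 t C.
M(t) = M_∞ + (M₀ − M_∞)·e^(−t/τ); t/τ = 3520/3624 = 0.9714, so e^(−t/τ) = 0.3786.
M(t) = 303670 + 62330 × 0.3786 = 327270 t C.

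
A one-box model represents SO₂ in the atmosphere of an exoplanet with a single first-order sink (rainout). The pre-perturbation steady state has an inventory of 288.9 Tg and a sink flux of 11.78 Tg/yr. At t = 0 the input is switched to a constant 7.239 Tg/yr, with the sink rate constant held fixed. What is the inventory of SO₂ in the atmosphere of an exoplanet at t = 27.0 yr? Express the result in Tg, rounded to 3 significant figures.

215 Tg

The sink rate constant is k = F₀/M₀ = 11.78/288.9 = 0.04078 yr⁻¹.
Solving dM/dt = F₁ − kM with M(0) = M₀ gives M(t) = F₁/k + (M₀ − F₁/k)·e^(−kt).
F₁/k = 7.239/0.04078 = 177.53 Tg; kt = 0.04078 × 27.0 = 1.101, e^(−kt) = 0.3326.
M(27.0) = 177.53 + (288.9 − 177.53) × 0.3326 = 177.53 + 37.04 = 214.57 Tg.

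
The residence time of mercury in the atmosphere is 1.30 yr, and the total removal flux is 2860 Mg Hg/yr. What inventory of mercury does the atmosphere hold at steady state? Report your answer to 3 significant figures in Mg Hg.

τ = M/F ⇒ M = τ × F = 1.30 × 2860 = 3718 Mg Hg.

3720 Mg Hg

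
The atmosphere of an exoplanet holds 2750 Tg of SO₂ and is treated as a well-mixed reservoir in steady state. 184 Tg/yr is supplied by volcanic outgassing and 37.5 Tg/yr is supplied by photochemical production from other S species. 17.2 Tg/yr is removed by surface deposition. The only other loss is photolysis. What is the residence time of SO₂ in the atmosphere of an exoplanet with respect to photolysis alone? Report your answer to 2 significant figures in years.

At steady state ΣF_in = ΣF_out.
ΣF_in = 184 + 37.5 = 221.50 Tg/yr.
Photolysis flux = ΣF_in − (17.2) = 221.50 − 17.20 = 204.3 Tg/yr.
τ = M / F = 2750 / 204.3 = 13.46 yr.

13 yr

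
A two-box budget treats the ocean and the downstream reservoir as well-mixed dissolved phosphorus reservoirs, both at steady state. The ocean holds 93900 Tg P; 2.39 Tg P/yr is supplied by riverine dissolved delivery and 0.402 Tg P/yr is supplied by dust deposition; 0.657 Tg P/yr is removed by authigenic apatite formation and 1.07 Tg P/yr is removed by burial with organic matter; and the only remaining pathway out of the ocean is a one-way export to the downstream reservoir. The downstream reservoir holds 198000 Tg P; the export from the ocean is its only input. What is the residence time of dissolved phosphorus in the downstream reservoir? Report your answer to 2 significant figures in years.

Balance the ocean: ΣF_in = 2.39 + 0.402 = 2.7920 Tg P/yr.
Export to the downstream reservoir = ΣF_in − (0.657 + 1.07) = 1.0650 Tg P/yr.
At steady state the output of the downstream reservoir equals its input, 1.0650 Tg P/yr.
τ = M / F = 198000 / 1.0650 = 185900 yr.

190000 yr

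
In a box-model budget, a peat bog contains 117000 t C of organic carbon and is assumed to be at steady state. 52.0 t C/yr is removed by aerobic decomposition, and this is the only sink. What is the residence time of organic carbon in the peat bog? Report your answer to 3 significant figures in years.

2250 yr

τ = M / F = 117000 / 52.0 = 2250 yr.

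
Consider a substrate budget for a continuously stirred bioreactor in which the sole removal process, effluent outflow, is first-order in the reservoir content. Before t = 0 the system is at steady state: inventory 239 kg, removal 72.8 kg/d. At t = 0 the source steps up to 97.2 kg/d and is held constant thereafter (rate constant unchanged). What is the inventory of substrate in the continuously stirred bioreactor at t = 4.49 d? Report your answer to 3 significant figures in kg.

τ = M₀/F₀ = 239/72.8 = 3.283 d; rate constant k = 1/τ.
New steady state M_∞ = F₁/k = F₁·τ = 97.2 × 3.283 = 319.10 kg.
M(t) = M_∞ + (M₀ − M_∞)·e^(−t/τ); t/τ = 4.49/3.283 = 1.368, so e^(−t/τ) = 0.2547.
M(t) = 319.10 − 80.10 × 0.2547 = 298.70 kg.

299 kg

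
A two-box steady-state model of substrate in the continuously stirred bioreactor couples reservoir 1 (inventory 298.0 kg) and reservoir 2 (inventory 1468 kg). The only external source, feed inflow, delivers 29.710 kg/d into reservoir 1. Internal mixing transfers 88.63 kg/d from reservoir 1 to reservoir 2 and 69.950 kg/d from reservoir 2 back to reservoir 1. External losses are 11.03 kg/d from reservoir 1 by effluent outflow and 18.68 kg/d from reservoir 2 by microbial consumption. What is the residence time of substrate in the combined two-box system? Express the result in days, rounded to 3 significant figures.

59.4 d

Residence time in the combined system uses the total inventory and the total *external* removal — internal exchanges between the two boxes cancel.
M_total = 298.0 + 1468 = 1766.0 kg.
ΣF_external_out = 11.03 + 18.68 = 29.710 kg/d.
τ = M_total / ΣF_ext = 1766.0 / 29.710 = 59.44 d.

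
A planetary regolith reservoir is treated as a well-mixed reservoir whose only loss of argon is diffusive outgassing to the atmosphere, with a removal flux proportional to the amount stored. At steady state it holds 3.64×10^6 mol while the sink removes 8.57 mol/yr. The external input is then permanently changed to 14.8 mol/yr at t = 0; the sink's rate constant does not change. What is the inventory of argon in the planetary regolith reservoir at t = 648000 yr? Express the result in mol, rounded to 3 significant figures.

The sink rate constant is k = F₀/M₀ = 8.57/3.64×10^6 = 2.354×10^-6 yr⁻¹.
Solving dM/dt = F₁ − kM with M(0) = M₀ gives M(t) = F₁/k + (M₀ − F₁/k)·e^(−kt).
F₁/k = 14.8/2.354×10^-6 = 6.2861×10^6 mol; kt = 2.354×10^-6 × 648000 = 1.526, e^(−kt) = 0.2175.
M(648000) = 6.2861×10^6 + (3.64×10^6 − 6.2861×10^6) × 0.2175 = 6.2861×10^6 − 575500 = 5.7106×10^6 mol.

5.71×10^6 mol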